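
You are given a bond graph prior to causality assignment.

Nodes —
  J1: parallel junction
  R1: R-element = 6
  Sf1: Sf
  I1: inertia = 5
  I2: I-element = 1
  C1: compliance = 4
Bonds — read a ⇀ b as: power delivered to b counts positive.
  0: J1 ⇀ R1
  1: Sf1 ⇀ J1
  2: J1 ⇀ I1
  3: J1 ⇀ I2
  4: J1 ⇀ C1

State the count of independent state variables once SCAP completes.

b1 stroke at Sf1  (Sf1 fixes flow; stroke at Sf1)
b2 stroke at I1  (prefer integral on I1)
b3 stroke at I2  (I2: I, integral causality)
b4 stroke at J1  (prefer integral on C1)
b0 stroke at R1  (0-jn J1 has e-setter on 4)

3  (C1, I1, I2 all integral)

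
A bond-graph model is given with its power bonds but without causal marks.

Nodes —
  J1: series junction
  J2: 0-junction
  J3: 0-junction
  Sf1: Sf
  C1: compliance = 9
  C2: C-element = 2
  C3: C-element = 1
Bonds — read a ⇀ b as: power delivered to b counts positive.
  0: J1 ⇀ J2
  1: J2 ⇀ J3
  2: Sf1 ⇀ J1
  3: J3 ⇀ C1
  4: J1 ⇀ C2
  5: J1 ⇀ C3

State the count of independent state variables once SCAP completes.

b2 |Sf1  (Sf1: flow source, stroke at near end)
b0 |J1  (J1: bond 2 brought flow, rest push out)
b4 |J1  (J1 flow already set via bond 2)
b5 |J1  (J1 flow already set via bond 2)
b1 |J2  (closing 0-jn rule on J2)
b3 |J3  (closing 0-jn rule on J3)

3  (C1, C2, C3 all integral)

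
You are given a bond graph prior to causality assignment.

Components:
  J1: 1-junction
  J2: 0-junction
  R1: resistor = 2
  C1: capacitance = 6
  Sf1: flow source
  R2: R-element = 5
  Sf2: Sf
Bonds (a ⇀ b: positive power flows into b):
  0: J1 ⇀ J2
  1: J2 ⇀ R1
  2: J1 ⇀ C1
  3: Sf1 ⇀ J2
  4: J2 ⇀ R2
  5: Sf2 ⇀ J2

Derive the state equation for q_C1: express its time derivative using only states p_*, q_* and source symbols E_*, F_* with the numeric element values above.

β3 stroke→Sf1  (Sf1: flow source, stroke at near end)
β5 stroke→Sf2  (source Sf2 imposes f)
β2 stroke→J1  (C1 outputs effort q/C1)
β0 stroke→J2  (only one flow-in slot at J1)
β1 stroke→R1  (0-jn J2 has e-setter on 0)
β4 stroke→R2  (common-e at J2 fixed by 0)

dq_C1/dt = -F_Sf1 - F_Sf2 - 7*q_C1/60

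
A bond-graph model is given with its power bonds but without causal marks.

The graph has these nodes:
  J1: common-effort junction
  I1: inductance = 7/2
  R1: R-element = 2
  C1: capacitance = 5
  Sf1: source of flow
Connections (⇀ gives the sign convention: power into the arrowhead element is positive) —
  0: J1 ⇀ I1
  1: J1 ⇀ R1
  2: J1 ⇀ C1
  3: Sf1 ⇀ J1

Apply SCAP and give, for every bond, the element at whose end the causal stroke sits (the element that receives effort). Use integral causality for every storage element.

β3 →Sf1  (Sf1: flow source, stroke at near end)
β0 →I1  (prefer integral on I1)
β2 →J1  (C1 integral (e out))
β1 →R1  (J1: bond 2 brought effort, rest push out)

β0 |I1
β1 |R1
β2 |J1
β3 |Sf1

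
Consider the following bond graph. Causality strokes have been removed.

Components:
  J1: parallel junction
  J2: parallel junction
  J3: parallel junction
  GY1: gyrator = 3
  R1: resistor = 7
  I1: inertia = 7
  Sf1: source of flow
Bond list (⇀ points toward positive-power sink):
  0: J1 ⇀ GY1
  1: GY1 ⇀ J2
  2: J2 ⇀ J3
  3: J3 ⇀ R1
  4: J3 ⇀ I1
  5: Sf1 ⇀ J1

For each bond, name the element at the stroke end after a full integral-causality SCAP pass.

b0 →J1
b1 →J2
b2 →J3
b3 →R1
b4 →I1
b5 →Sf1

bond 5 stroke→Sf1  (Sf1: flow source, stroke at near end)
bond 0 stroke→J1  (J1: last free bond brings effort in)
bond 1 stroke→J2  (through GY1, causality inverts; strokes same side of GY1)
bond 2 stroke→J3  (J2 effort already set via bond 1)
bond 3 stroke→R1  (J3 effort already set via bond 2)
bond 4 stroke→I1  (J3: bond 2 brought effort, rest push out)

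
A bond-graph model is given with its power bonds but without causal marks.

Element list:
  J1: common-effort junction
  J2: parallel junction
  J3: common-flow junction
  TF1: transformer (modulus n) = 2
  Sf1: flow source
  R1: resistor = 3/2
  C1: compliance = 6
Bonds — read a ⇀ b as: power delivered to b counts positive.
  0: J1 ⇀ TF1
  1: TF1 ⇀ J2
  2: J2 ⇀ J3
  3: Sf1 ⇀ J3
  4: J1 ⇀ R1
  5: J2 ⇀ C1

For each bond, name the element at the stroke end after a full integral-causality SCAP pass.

b0 |J1
b1 |TF1
b2 |J3
b3 |Sf1
b4 |R1
b5 |J2

β3 |Sf1  (Sf1: flow source, stroke at near end)
β2 |J3  (common-f at J3 fixed by 3)
β5 |J2  (C1 outputs effort q/C1)
β1 |TF1  (0-jn J2 has e-setter on 5)
β0 |J1  (TF1 one-in-one-out from 1)
β4 |R1  (J1 effort already set via bond 0)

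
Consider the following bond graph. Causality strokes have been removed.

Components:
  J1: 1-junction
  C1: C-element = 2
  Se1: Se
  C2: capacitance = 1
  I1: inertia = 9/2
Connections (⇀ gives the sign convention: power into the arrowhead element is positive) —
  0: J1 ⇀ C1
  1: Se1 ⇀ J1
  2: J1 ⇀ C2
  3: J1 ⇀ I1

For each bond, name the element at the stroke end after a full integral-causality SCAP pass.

#1 stroke at J1  (Se1 (Se) sets effort on bond)
#0 stroke at J1  (prefer integral on C1)
#2 stroke at J1  (C2 outputs effort q/C2)
#3 stroke at I1  (closing 1-jn rule on J1)

b0 stroke at J1
b1 stroke at J1
b2 stroke at J1
b3 stroke at I1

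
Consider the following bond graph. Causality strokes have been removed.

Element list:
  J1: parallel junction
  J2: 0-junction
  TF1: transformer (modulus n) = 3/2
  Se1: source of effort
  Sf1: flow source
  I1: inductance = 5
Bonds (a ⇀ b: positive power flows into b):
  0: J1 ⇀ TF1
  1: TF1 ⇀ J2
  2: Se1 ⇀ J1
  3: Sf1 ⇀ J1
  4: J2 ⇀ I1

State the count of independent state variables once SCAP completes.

1  (I1 all integral)

β2 →J1  (Se1: effort source, stroke at far end)
β3 →Sf1  (Sf1 (Sf) sets flow on bond)
β0 →TF1  (J1 effort already set via bond 2)
β1 →J2  (TF1: transformer flips bond 0)
β4 →I1  (0-jn J2 has e-setter on 1)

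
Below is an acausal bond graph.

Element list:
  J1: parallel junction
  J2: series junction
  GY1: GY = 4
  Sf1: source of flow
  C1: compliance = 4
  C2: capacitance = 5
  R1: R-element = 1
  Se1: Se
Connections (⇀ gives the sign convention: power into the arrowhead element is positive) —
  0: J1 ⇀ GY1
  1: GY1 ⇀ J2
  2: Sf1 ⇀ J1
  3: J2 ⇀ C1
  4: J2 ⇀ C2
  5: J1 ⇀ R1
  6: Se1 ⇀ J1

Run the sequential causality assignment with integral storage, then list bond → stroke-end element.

b0 stroke at GY1
b1 stroke at GY1
b2 stroke at Sf1
b3 stroke at J2
b4 stroke at J2
b5 stroke at R1
b6 stroke at J1

bond 2 stroke→Sf1  (Sf1: flow source, stroke at near end)
bond 6 stroke→J1  (Se1 (Se) sets effort on bond)
bond 0 stroke→GY1  (0-jn J1 has e-setter on 6)
bond 5 stroke→R1  (common-e at J1 fixed by 6)
bond 1 stroke→GY1  (GY1: gyrator matches bond 0)
bond 3 stroke→J2  (J2 flow already set via bond 1)
bond 4 stroke→J2  (1-jn J2 has f-setter on 1)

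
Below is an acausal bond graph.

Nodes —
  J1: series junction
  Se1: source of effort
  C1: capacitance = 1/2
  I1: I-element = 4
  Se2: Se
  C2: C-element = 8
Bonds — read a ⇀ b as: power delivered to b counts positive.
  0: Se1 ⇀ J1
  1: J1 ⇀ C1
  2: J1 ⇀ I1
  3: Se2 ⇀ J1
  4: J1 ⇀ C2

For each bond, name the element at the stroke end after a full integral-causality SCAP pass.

bond 0 |J1  (Se1 (Se) sets effort on bond)
bond 3 |J1  (Se2 (Se) sets effort on bond)
bond 1 |J1  (C1 integral (e out))
bond 2 |I1  (prefer integral on I1)
bond 4 |J1  (common-f at J1 fixed by 2)

#0 |J1
#1 |J1
#2 |I1
#3 |J1
#4 |J1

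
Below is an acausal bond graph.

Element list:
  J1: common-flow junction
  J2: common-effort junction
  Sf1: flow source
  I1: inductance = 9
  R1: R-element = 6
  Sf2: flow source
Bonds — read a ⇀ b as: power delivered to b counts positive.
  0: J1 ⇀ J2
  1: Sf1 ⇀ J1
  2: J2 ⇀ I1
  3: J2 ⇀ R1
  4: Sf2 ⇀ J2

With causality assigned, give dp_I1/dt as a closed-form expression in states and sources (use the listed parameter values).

#1 stroke→Sf1  (Sf1 (Sf) sets flow on bond)
#4 stroke→Sf2  (Sf2 (Sf) sets flow on bond)
#0 stroke→J1  (1-jn J1 has f-setter on 1)
#2 stroke→I1  (I1 outputs flow p/I1)
#3 stroke→J2  (closing 0-jn rule on J2)

dp_I1/dt = 6*F_Sf1 + 6*F_Sf2 - 2*p_I1/3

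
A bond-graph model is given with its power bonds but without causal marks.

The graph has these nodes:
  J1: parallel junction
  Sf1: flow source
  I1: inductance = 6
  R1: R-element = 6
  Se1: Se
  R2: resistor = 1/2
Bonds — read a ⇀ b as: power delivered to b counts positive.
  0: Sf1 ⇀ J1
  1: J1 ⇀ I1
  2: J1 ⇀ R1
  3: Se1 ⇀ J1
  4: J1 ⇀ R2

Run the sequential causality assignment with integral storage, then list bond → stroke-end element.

#0 stroke at Sf1
#1 stroke at I1
#2 stroke at R1
#3 stroke at J1
#4 stroke at R2

β0 stroke→Sf1  (Sf1 (Sf) sets flow on bond)
β3 stroke→J1  (Se1: effort source, stroke at far end)
β1 stroke→I1  (common-e at J1 fixed by 3)
β2 stroke→R1  (0-jn J1 has e-setter on 3)
β4 stroke→R2  (0-jn J1 has e-setter on 3)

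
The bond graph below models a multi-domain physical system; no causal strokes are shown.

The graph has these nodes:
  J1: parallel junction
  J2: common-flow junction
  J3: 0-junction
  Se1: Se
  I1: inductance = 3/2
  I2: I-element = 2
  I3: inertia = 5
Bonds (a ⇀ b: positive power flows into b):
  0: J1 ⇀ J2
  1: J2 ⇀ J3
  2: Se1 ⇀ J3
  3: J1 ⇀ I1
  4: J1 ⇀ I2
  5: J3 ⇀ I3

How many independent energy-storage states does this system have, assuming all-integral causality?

3  (I1, I2, I3 all integral)

#2 →J3  (Se1: effort source, stroke at far end)
#1 →J2  (common-e at J3 fixed by 2)
#5 →I3  (0-jn J3 has e-setter on 2)
#0 →J1  (only one flow-in slot at J2)
#3 →I1  (0-jn J1 has e-setter on 0)
#4 →I2  (J1: bond 0 brought effort, rest push out)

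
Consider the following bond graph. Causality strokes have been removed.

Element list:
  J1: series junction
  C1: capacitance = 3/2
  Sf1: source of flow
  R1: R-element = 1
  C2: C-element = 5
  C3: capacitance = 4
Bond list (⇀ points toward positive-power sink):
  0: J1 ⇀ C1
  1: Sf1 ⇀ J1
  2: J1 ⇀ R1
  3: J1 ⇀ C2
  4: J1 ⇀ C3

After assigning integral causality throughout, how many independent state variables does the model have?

3  (C1, C2, C3 all integral)

#1 →Sf1  (Sf1 fixes flow; stroke at Sf1)
#0 →J1  (common-f at J1 fixed by 1)
#2 →J1  (common-f at J1 fixed by 1)
#3 →J1  (1-jn J1 has f-setter on 1)
#4 →J1  (J1: bond 1 brought flow, rest push out)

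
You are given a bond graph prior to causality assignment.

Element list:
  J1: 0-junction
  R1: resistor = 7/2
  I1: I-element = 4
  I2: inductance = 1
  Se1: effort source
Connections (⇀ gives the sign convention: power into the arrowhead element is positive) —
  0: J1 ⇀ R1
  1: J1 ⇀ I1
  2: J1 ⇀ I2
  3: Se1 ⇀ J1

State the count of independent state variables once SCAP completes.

β3 |J1  (Se1 fixes effort; stroke away)
β0 |R1  (J1 effort already set via bond 3)
β1 |I1  (J1 effort already set via bond 3)
β2 |I2  (J1: bond 3 brought effort, rest push out)

2  (I1, I2 all integral)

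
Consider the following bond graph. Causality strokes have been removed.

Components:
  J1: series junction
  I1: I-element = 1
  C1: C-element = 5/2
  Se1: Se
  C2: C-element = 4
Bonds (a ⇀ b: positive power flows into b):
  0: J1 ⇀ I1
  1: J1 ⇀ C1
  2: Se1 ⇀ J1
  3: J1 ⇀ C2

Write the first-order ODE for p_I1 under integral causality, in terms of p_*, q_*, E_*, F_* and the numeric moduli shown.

dp_I1/dt = E_Se1 - 2*q_C1/5 - q_C2/4

#2 →J1  (Se1 (Se) sets effort on bond)
#0 →I1  (I1 outputs flow p/I1)
#1 →J1  (common-f at J1 fixed by 0)
#3 →J1  (J1: bond 0 brought flow, rest push out)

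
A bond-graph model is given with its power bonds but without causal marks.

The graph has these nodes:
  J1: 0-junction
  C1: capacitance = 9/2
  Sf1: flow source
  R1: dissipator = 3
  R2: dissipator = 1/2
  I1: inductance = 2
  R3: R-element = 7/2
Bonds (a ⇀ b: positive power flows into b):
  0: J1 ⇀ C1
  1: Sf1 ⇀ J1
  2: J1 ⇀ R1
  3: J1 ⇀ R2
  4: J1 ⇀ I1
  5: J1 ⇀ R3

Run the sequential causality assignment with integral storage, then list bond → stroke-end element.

β0 →J1
β1 →Sf1
β2 →R1
β3 →R2
β4 →I1
β5 →R3

β1 stroke→Sf1  (Sf1: flow source, stroke at near end)
β0 stroke→J1  (C1: C, integral causality)
β2 stroke→R1  (J1 effort already set via bond 0)
β3 stroke→R2  (J1: bond 0 brought effort, rest push out)
β4 stroke→I1  (0-jn J1 has e-setter on 0)
β5 stroke→R3  (J1 effort already set via bond 0)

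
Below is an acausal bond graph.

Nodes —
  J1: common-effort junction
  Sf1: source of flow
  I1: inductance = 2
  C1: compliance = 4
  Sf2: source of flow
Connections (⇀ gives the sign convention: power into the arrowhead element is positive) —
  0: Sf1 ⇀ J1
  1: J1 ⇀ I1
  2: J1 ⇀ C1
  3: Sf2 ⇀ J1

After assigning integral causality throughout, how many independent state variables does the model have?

2  (C1, I1 all integral)

#0 |Sf1  (source Sf1 imposes f)
#3 |Sf2  (Sf2 (Sf) sets flow on bond)
#1 |I1  (I1 outputs flow p/I1)
#2 |J1  (only one effort-in slot at J1)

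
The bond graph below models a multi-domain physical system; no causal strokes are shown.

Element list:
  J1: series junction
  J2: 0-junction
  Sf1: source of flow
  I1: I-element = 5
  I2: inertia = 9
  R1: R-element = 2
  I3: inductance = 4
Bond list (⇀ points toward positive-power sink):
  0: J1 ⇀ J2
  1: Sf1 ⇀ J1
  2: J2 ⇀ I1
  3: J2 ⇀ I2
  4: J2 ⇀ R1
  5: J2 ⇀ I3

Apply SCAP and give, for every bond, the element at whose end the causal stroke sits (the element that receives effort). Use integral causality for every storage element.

b0 stroke at J1
b1 stroke at Sf1
b2 stroke at I1
b3 stroke at I2
b4 stroke at J2
b5 stroke at I3

b1 →Sf1  (source Sf1 imposes f)
b0 →J1  (common-f at J1 fixed by 1)
b2 →I1  (prefer integral on I1)
b3 →I2  (I2: I, integral causality)
b5 →I3  (prefer integral on I3)
b4 →J2  (J2 needs exactly one e-in)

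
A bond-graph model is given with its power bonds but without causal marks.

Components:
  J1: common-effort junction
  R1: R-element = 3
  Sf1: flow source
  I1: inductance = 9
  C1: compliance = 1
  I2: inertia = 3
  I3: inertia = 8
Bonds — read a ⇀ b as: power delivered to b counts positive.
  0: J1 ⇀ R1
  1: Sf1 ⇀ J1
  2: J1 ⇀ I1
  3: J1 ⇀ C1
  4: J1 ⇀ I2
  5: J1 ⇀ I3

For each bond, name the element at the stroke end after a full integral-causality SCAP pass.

b1 stroke→Sf1  (Sf1 fixes flow; stroke at Sf1)
b2 stroke→I1  (prefer integral on I1)
b3 stroke→J1  (prefer integral on C1)
b0 stroke→R1  (common-e at J1 fixed by 3)
b4 stroke→I2  (J1 effort already set via bond 3)
b5 stroke→I3  (common-e at J1 fixed by 3)

b0 →R1
b1 →Sf1
b2 →I1
b3 →J1
b4 →I2
b5 →I3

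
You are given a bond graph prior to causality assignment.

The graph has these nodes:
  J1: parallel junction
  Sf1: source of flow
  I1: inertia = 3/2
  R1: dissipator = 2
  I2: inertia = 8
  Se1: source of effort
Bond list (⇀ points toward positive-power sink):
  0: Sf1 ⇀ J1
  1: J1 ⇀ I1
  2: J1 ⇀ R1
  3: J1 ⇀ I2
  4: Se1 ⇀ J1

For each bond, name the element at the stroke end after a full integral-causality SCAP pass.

bond 0 |Sf1  (Sf1 fixes flow; stroke at Sf1)
bond 4 |J1  (Se1: effort source, stroke at far end)
bond 1 |I1  (common-e at J1 fixed by 4)
bond 2 |R1  (J1: bond 4 brought effort, rest push out)
bond 3 |I2  (J1 effort already set via bond 4)

bond 0 →Sf1
bond 1 →I1
bond 2 →R1
bond 3 →I2
bond 4 →J1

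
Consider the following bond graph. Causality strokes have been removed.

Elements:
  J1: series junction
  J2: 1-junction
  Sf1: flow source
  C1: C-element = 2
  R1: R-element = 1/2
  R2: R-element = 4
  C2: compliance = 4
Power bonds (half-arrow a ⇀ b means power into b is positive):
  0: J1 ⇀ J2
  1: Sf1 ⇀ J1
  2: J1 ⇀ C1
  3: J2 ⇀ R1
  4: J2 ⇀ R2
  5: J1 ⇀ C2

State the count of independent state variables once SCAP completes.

2  (C1, C2 all integral)

#1 stroke→Sf1  (Sf1 fixes flow; stroke at Sf1)
#0 stroke→J1  (1-jn J1 has f-setter on 1)
#2 stroke→J1  (common-f at J1 fixed by 1)
#5 stroke→J1  (common-f at J1 fixed by 1)
#3 stroke→J2  (J2: bond 0 brought flow, rest push out)
#4 stroke→J2  (J2 flow already set via bond 0)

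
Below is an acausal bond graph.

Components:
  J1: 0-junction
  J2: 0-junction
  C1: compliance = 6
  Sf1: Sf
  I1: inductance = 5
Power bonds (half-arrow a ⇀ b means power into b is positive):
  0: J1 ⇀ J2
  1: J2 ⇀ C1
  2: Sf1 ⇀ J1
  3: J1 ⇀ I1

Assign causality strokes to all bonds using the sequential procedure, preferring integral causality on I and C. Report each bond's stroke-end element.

#2 stroke→Sf1  (Sf1 (Sf) sets flow on bond)
#1 stroke→J2  (C1 integral (e out))
#0 stroke→J1  (J2 effort already set via bond 1)
#3 stroke→I1  (J1: bond 0 brought effort, rest push out)

bond 0 |J1
bond 1 |J2
bond 2 |Sf1
bond 3 |I1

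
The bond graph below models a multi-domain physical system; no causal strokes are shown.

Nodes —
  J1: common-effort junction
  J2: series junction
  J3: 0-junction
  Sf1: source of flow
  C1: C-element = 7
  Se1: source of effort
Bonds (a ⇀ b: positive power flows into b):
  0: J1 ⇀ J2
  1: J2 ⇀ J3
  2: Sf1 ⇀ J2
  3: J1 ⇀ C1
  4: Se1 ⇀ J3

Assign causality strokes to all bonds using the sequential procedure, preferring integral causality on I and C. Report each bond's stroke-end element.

b0 →J2
b1 →J2
b2 →Sf1
b3 →J1
b4 →J3

β2 →Sf1  (Sf1: flow source, stroke at near end)
β4 →J3  (source Se1 imposes e)
β0 →J2  (common-f at J2 fixed by 2)
β1 →J2  (J2: bond 2 brought flow, rest push out)
β3 →J1  (J1: last free bond brings effort in)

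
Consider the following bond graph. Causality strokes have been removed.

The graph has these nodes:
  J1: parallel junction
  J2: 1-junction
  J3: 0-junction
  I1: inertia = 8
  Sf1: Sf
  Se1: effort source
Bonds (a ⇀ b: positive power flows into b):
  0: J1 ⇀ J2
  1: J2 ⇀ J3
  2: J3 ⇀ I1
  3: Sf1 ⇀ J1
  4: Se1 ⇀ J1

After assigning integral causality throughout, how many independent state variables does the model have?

1  (I1 all integral)

b3 stroke→Sf1  (source Sf1 imposes f)
b4 stroke→J1  (Se1 fixes effort; stroke away)
b0 stroke→J2  (J1: bond 4 brought effort, rest push out)
b1 stroke→J3  (J2: last free bond brings flow in)
b2 stroke→I1  (J3 effort already set via bond 1)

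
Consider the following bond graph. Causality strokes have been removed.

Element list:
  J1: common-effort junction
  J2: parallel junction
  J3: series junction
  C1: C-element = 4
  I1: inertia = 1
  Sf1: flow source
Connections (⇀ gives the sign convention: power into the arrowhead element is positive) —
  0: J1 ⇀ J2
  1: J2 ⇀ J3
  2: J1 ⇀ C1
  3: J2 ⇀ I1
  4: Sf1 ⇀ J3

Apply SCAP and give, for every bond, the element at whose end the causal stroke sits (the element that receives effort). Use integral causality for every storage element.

b4 |Sf1  (source Sf1 imposes f)
b1 |J3  (common-f at J3 fixed by 4)
b2 |J1  (prefer integral on C1)
b0 |J2  (0-jn J1 has e-setter on 2)
b3 |I1  (common-e at J2 fixed by 0)

bond 0 stroke at J2
bond 1 stroke at J3
bond 2 stroke at J1
bond 3 stroke at I1
bond 4 stroke at Sf1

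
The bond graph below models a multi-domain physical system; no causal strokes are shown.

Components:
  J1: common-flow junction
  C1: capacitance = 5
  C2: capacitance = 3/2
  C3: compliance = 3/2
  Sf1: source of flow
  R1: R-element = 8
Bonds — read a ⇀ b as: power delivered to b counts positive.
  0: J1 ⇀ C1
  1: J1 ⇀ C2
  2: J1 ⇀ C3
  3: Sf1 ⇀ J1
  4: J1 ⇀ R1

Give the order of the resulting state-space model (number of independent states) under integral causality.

b3 →Sf1  (Sf1 fixes flow; stroke at Sf1)
b0 →J1  (1-jn J1 has f-setter on 3)
b1 →J1  (J1 flow already set via bond 3)
b2 →J1  (J1: bond 3 brought flow, rest push out)
b4 →J1  (J1 flow already set via bond 3)

3  (C1, C2, C3 all integral)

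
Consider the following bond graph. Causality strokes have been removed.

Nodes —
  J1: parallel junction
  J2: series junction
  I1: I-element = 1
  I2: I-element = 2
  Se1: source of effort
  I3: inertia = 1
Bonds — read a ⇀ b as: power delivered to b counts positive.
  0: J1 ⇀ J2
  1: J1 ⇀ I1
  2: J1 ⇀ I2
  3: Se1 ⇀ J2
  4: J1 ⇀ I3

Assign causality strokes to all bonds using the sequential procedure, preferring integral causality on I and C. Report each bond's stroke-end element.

β3 stroke→J2  (source Se1 imposes e)
β0 stroke→J1  (only one flow-in slot at J2)
β1 stroke→I1  (0-jn J1 has e-setter on 0)
β2 stroke→I2  (J1 effort already set via bond 0)
β4 stroke→I3  (common-e at J1 fixed by 0)

#0 stroke→J1
#1 stroke→I1
#2 stroke→I2
#3 stroke→J2
#4 stroke→I3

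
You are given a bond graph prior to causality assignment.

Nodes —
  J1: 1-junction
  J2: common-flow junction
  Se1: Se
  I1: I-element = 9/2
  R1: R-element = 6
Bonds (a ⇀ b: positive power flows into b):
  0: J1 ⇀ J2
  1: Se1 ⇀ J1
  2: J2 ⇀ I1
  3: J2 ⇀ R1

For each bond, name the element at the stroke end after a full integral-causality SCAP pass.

β1 stroke→J1  (Se1: effort source, stroke at far end)
β0 stroke→J2  (closing 1-jn rule on J1)
β2 stroke→I1  (I1: I, integral causality)
β3 stroke→J2  (1-jn J2 has f-setter on 2)

#0 stroke→J2
#1 stroke→J1
#2 stroke→I1
#3 stroke→J2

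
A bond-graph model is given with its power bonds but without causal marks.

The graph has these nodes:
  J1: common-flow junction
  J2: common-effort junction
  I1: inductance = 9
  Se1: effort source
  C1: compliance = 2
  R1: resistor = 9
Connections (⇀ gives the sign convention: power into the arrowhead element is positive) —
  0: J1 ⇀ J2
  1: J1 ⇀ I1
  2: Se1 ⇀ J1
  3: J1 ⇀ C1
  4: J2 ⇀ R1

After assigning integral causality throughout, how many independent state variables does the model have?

bond 2 →J1  (Se1 fixes effort; stroke away)
bond 1 →I1  (I1 integral (f out))
bond 0 →J1  (J1: bond 1 brought flow, rest push out)
bond 3 →J1  (1-jn J1 has f-setter on 1)
bond 4 →J2  (J2 needs exactly one e-in)

2  (C1, I1 all integral)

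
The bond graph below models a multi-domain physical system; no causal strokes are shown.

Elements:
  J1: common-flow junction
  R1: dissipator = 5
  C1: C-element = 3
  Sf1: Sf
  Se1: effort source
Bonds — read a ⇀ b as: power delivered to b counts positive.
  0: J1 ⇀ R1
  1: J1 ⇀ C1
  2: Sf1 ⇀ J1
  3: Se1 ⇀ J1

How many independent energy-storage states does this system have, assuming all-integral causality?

β2 →Sf1  (Sf1 (Sf) sets flow on bond)
β3 →J1  (Se1 fixes effort; stroke away)
β0 →J1  (J1: bond 2 brought flow, rest push out)
β1 →J1  (common-f at J1 fixed by 2)

1  (C1 all integral)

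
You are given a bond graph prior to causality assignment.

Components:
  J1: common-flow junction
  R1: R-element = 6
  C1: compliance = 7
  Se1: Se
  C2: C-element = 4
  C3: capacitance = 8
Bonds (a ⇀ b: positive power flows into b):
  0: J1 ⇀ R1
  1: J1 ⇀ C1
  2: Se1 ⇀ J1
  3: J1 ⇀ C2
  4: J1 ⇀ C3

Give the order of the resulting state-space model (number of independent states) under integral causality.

β2 |J1  (source Se1 imposes e)
β1 |J1  (C1 outputs effort q/C1)
β3 |J1  (C2 outputs effort q/C2)
β4 |J1  (C3 integral (e out))
β0 |R1  (only one flow-in slot at J1)

3  (C1, C2, C3 all integral)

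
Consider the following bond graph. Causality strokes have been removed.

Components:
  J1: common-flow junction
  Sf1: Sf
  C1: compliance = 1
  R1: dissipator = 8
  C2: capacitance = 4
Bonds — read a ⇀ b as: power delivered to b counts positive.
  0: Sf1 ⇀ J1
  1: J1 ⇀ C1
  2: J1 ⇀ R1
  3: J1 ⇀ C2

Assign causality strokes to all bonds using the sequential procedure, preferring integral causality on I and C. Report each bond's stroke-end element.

#0 stroke→Sf1  (Sf1 (Sf) sets flow on bond)
#1 stroke→J1  (common-f at J1 fixed by 0)
#2 stroke→J1  (J1 flow already set via bond 0)
#3 stroke→J1  (common-f at J1 fixed by 0)

b0 →Sf1
b1 →J1
b2 →J1
b3 →J1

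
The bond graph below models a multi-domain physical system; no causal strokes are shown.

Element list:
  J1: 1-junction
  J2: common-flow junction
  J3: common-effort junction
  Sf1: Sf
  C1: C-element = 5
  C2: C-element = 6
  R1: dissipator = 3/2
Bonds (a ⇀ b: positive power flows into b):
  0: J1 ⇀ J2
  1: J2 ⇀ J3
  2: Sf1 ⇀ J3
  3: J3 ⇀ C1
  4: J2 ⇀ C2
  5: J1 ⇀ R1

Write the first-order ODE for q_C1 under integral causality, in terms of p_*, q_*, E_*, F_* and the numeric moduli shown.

dq_C1/dt = F_Sf1 - 2*q_C1/15 - q_C2/9

bond 2 →Sf1  (Sf1 fixes flow; stroke at Sf1)
bond 3 →J3  (C1: C, integral causality)
bond 1 →J2  (J3: bond 3 brought effort, rest push out)
bond 4 →J2  (prefer integral on C2)
bond 0 →J1  (only one flow-in slot at J2)
bond 5 →R1  (closing 1-jn rule on J1)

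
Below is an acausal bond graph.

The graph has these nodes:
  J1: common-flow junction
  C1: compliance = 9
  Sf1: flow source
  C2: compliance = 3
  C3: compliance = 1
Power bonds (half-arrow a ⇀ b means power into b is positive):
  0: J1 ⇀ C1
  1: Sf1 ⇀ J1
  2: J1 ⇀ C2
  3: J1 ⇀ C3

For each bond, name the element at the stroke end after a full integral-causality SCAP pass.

β0 |J1
β1 |Sf1
β2 |J1
β3 |J1

β1 stroke at Sf1  (Sf1 fixes flow; stroke at Sf1)
β0 stroke at J1  (common-f at J1 fixed by 1)
β2 stroke at J1  (J1: bond 1 brought flow, rest push out)
β3 stroke at J1  (1-jn J1 has f-setter on 1)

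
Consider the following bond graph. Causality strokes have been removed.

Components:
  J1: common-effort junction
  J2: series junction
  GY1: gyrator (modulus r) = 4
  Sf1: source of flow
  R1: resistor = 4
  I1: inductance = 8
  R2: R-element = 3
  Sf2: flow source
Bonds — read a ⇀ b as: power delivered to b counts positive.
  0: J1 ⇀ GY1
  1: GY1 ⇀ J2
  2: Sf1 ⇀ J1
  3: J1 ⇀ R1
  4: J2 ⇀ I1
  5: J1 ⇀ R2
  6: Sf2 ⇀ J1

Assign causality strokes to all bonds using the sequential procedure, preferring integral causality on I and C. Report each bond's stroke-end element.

b2 |Sf1  (source Sf1 imposes f)
b6 |Sf2  (source Sf2 imposes f)
b4 |I1  (prefer integral on I1)
b1 |J2  (common-f at J2 fixed by 4)
b0 |J1  (GY1 both-in/both-out from 1)
b3 |R1  (common-e at J1 fixed by 0)
b5 |R2  (J1: bond 0 brought effort, rest push out)

bond 0 |J1
bond 1 |J2
bond 2 |Sf1
bond 3 |R1
bond 4 |I1
bond 5 |R2
bond 6 |Sf2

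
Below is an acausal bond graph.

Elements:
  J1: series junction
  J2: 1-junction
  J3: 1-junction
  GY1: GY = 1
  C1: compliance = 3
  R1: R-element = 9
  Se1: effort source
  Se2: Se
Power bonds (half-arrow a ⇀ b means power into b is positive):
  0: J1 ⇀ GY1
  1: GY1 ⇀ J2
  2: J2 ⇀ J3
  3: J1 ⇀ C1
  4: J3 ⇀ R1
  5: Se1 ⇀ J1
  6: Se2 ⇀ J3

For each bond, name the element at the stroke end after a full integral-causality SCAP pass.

β5 |J1  (source Se1 imposes e)
β6 |J3  (source Se2 imposes e)
β3 |J1  (C1 outputs effort q/C1)
β0 |GY1  (closing 1-jn rule on J1)
β1 |GY1  (GY1: gyrator matches bond 0)
β2 |J2  (J2 flow already set via bond 1)
β4 |J3  (common-f at J3 fixed by 2)

β0 →GY1
β1 →GY1
β2 →J2
β3 →J1
β4 →J3
β5 →J1
β6 →J3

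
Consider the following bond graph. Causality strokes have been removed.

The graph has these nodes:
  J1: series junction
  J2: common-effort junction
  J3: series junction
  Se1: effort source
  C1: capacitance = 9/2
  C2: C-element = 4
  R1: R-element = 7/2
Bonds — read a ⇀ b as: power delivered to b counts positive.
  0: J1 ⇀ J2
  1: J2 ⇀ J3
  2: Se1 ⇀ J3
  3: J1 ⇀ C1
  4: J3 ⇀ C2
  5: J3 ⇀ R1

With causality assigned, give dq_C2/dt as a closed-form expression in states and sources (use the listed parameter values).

#2 →J3  (Se1: effort source, stroke at far end)
#3 →J1  (C1 integral (e out))
#0 →J2  (only one flow-in slot at J1)
#1 →J3  (0-jn J2 has e-setter on 0)
#4 →J3  (prefer integral on C2)
#5 →R1  (J3: last free bond brings flow in)

dq_C2/dt = 2*E_Se1/7 - 4*q_C1/63 - q_C2/14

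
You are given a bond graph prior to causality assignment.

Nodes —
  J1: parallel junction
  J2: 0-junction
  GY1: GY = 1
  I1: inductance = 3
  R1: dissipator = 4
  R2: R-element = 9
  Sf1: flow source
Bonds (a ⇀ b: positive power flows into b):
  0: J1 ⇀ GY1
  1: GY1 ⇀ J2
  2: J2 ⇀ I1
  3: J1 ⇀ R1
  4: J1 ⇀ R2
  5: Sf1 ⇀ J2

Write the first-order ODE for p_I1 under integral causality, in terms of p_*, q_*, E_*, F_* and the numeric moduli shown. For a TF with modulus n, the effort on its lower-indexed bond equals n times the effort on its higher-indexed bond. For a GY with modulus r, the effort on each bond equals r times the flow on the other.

b5 stroke at Sf1  (Sf1 fixes flow; stroke at Sf1)
b2 stroke at I1  (I1 integral (f out))
b1 stroke at J2  (J2: last free bond brings effort in)
b0 stroke at J1  (GY1: gyrator matches bond 1)
b3 stroke at R1  (J1: bond 0 brought effort, rest push out)
b4 stroke at R2  (J1: bond 0 brought effort, rest push out)

dp_I1/dt = 13*F_Sf1/36 - 13*p_I1/108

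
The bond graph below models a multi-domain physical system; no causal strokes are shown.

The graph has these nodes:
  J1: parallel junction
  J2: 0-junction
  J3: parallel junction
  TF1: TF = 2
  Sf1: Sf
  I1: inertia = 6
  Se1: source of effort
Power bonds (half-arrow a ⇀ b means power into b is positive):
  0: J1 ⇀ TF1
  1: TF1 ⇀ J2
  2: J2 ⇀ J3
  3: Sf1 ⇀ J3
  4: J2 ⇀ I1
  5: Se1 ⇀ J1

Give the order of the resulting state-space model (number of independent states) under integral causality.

b3 →Sf1  (Sf1: flow source, stroke at near end)
b5 →J1  (Se1 (Se) sets effort on bond)
b0 →TF1  (common-e at J1 fixed by 5)
b2 →J3  (J3 needs exactly one e-in)
b1 →J2  (through TF1, causality passes straight; one stroke at TF1)
b4 →I1  (common-e at J2 fixed by 1)

1  (I1 all integral)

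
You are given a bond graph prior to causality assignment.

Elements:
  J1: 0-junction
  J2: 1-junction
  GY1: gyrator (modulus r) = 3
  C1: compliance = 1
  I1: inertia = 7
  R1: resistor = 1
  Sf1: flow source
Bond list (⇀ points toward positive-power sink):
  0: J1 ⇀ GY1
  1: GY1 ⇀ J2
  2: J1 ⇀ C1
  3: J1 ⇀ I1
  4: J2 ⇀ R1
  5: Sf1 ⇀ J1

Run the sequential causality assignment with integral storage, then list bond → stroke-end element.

#0 stroke at GY1
#1 stroke at GY1
#2 stroke at J1
#3 stroke at I1
#4 stroke at J2
#5 stroke at Sf1

b5 stroke→Sf1  (Sf1 fixes flow; stroke at Sf1)
b2 stroke→J1  (C1: C, integral causality)
b0 stroke→GY1  (common-e at J1 fixed by 2)
b3 stroke→I1  (J1: bond 2 brought effort, rest push out)
b1 stroke→GY1  (GY GY1: same side as bond 0)
b4 stroke→J2  (common-f at J2 fixed by 1)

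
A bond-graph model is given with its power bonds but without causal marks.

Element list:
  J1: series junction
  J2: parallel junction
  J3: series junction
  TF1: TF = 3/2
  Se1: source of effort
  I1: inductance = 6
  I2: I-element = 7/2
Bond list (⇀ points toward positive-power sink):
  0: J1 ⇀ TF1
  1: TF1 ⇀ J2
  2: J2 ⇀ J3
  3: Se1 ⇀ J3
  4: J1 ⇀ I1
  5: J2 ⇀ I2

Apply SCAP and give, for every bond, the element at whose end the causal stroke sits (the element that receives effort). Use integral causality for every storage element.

#0 stroke→J1
#1 stroke→TF1
#2 stroke→J2
#3 stroke→J3
#4 stroke→I1
#5 stroke→I2

bond 3 stroke→J3  (Se1 (Se) sets effort on bond)
bond 2 stroke→J2  (J3 needs exactly one f-in)
bond 1 stroke→TF1  (common-e at J2 fixed by 2)
bond 5 stroke→I2  (0-jn J2 has e-setter on 2)
bond 0 stroke→J1  (through TF1, causality passes straight; one stroke at TF1)
bond 4 stroke→I1  (only one flow-in slot at J1)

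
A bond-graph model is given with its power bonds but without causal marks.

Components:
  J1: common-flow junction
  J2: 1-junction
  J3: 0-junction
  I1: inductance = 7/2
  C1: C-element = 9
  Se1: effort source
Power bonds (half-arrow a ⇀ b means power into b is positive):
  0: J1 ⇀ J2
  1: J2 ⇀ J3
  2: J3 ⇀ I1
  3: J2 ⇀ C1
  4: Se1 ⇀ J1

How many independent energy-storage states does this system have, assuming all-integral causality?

2  (C1, I1 all integral)

bond 4 stroke at J1  (source Se1 imposes e)
bond 0 stroke at J2  (closing 1-jn rule on J1)
bond 2 stroke at I1  (I1: I, integral causality)
bond 1 stroke at J3  (J3 needs exactly one e-in)
bond 3 stroke at J2  (J2 flow already set via bond 1)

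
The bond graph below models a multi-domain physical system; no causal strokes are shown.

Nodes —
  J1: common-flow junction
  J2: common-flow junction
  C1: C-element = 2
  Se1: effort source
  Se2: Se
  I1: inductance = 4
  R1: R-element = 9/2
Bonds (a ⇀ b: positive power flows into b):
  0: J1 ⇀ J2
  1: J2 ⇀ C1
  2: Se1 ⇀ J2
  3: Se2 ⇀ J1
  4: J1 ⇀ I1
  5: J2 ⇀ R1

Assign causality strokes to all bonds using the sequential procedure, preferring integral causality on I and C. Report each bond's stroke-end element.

bond 2 →J2  (source Se1 imposes e)
bond 3 →J1  (Se2: effort source, stroke at far end)
bond 1 →J2  (prefer integral on C1)
bond 4 →I1  (prefer integral on I1)
bond 0 →J1  (J1: bond 4 brought flow, rest push out)
bond 5 →J2  (J2 flow already set via bond 0)

#0 |J1
#1 |J2
#2 |J2
#3 |J1
#4 |I1
#5 |J2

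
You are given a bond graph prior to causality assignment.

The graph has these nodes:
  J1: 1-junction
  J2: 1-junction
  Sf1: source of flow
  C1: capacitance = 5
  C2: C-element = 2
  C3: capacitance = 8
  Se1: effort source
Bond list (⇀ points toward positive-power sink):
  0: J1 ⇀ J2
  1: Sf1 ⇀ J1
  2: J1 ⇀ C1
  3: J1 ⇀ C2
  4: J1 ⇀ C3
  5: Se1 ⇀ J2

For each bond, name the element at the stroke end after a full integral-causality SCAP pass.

b1 stroke at Sf1  (Sf1 fixes flow; stroke at Sf1)
b5 stroke at J2  (Se1: effort source, stroke at far end)
b0 stroke at J1  (common-f at J1 fixed by 1)
b2 stroke at J1  (common-f at J1 fixed by 1)
b3 stroke at J1  (J1 flow already set via bond 1)
b4 stroke at J1  (J1: bond 1 brought flow, rest push out)

β0 stroke at J1
β1 stroke at Sf1
β2 stroke at J1
β3 stroke at J1
β4 stroke at J1
β5 stroke at J2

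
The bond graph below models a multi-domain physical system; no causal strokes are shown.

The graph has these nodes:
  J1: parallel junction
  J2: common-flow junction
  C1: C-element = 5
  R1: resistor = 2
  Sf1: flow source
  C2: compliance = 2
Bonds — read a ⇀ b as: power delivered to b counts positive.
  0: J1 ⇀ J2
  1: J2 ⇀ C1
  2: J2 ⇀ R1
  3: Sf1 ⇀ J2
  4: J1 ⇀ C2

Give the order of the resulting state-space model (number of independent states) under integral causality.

2  (C1, C2 all integral)

β3 |Sf1  (Sf1 fixes flow; stroke at Sf1)
β0 |J2  (J2: bond 3 brought flow, rest push out)
β1 |J2  (common-f at J2 fixed by 3)
β2 |J2  (1-jn J2 has f-setter on 3)
β4 |J1  (J1 needs exactly one e-in)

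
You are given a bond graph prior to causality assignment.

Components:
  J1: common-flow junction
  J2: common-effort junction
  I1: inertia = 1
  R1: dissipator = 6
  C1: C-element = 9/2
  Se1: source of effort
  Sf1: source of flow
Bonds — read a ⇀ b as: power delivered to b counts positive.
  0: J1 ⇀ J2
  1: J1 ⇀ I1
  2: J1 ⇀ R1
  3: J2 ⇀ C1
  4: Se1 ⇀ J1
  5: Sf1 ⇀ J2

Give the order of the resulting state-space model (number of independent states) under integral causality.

β4 stroke→J1  (Se1 fixes effort; stroke away)
β5 stroke→Sf1  (source Sf1 imposes f)
β1 stroke→I1  (prefer integral on I1)
β0 stroke→J1  (J1 flow already set via bond 1)
β2 stroke→J1  (J1: bond 1 brought flow, rest push out)
β3 stroke→J2  (J2: last free bond brings effort in)

2  (C1, I1 all integral)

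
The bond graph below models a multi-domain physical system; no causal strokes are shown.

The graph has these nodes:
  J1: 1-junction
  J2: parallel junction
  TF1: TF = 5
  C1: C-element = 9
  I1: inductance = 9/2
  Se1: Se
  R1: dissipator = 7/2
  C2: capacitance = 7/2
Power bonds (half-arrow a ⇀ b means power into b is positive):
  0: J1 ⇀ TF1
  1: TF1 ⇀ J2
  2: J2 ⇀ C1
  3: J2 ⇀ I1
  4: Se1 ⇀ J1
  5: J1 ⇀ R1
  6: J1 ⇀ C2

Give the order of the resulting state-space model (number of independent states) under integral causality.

3  (C1, C2, I1 all integral)

bond 4 stroke→J1  (Se1 (Se) sets effort on bond)
bond 2 stroke→J2  (C1 integral (e out))
bond 1 stroke→TF1  (common-e at J2 fixed by 2)
bond 3 stroke→I1  (common-e at J2 fixed by 2)
bond 0 stroke→J1  (through TF1, causality passes straight; one stroke at TF1)
bond 6 stroke→J1  (C2 outputs effort q/C2)
bond 5 stroke→R1  (only one flow-in slot at J1)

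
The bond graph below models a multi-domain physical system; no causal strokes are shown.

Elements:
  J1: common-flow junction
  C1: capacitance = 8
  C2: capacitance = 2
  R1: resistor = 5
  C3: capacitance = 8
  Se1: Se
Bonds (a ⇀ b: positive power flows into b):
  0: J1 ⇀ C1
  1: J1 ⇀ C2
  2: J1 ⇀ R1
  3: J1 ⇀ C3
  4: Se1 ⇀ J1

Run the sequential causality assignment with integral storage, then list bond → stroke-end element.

β0 |J1
β1 |J1
β2 |R1
β3 |J1
β4 |J1

#4 stroke at J1  (Se1 fixes effort; stroke away)
#0 stroke at J1  (prefer integral on C1)
#1 stroke at J1  (C2 outputs effort q/C2)
#3 stroke at J1  (C3 integral (e out))
#2 stroke at R1  (J1: last free bond brings flow in)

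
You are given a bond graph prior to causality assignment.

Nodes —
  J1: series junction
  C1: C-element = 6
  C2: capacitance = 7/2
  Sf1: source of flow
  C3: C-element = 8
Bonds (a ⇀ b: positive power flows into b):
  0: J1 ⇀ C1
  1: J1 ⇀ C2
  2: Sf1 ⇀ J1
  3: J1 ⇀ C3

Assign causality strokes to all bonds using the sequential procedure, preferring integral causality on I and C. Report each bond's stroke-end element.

#0 →J1
#1 →J1
#2 →Sf1
#3 →J1

#2 →Sf1  (source Sf1 imposes f)
#0 →J1  (J1 flow already set via bond 2)
#1 →J1  (common-f at J1 fixed by 2)
#3 →J1  (J1: bond 2 brought flow, rest push out)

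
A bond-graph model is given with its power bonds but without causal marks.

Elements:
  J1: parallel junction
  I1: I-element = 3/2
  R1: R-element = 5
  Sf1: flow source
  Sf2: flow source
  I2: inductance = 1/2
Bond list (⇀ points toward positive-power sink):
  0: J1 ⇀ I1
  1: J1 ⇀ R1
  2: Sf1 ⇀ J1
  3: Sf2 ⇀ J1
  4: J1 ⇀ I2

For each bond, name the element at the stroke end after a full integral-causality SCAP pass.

β0 stroke at I1
β1 stroke at J1
β2 stroke at Sf1
β3 stroke at Sf2
β4 stroke at I2

#2 stroke→Sf1  (Sf1 (Sf) sets flow on bond)
#3 stroke→Sf2  (source Sf2 imposes f)
#0 stroke→I1  (prefer integral on I1)
#4 stroke→I2  (I2 outputs flow p/I2)
#1 stroke→J1  (only one effort-in slot at J1)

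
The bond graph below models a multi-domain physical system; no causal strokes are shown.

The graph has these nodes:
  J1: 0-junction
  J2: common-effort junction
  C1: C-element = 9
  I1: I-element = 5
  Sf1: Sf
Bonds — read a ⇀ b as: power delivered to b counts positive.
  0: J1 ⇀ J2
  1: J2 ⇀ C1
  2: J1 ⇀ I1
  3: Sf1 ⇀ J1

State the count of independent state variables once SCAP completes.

#3 stroke→Sf1  (Sf1 fixes flow; stroke at Sf1)
#1 stroke→J2  (prefer integral on C1)
#0 stroke→J1  (common-e at J2 fixed by 1)
#2 stroke→I1  (J1 effort already set via bond 0)

2  (C1, I1 all integral)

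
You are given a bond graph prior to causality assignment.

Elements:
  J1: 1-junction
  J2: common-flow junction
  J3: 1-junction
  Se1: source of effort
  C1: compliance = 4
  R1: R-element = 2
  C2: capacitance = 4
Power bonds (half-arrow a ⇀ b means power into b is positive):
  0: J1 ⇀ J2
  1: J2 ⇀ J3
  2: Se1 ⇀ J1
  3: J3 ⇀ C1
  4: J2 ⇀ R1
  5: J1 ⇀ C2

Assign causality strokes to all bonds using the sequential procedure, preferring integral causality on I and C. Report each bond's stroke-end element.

β0 |J2
β1 |J2
β2 |J1
β3 |J3
β4 |R1
β5 |J1

β2 stroke at J1  (Se1 fixes effort; stroke away)
β3 stroke at J3  (C1 integral (e out))
β1 stroke at J2  (J3 needs exactly one f-in)
β5 stroke at J1  (C2: C, integral causality)
β0 stroke at J2  (J1 needs exactly one f-in)
β4 stroke at R1  (only one flow-in slot at J2)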